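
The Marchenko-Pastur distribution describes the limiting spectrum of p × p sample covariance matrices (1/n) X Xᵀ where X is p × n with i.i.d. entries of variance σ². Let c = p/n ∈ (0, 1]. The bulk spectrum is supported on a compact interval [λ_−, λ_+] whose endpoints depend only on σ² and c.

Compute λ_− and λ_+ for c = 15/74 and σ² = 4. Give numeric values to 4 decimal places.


c = 15/74 = 0.202703; √c = 0.450225.
λ_− = σ² (1 − √c)² = 4 · (1 − 0.450225)² = 4 · (0.549775)² = 1.209009.
λ_+ = σ² (1 + √c)² = 4 · (1 + 0.450225)² = 4 · (1.450225)² = 8.412612.

Rounded to 4 decimal places: λ_− ≈ 1.2090, λ_+ ≈ 8.4126.


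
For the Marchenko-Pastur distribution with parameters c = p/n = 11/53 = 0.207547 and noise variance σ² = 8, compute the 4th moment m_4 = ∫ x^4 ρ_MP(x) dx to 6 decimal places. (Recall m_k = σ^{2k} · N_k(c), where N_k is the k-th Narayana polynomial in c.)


E[X⁴] = σ⁸ (1 + 6c + 6c² + c³) (fourth MP moment). With σ² = 8 (so σ⁸ = 4096) and c = 11/53 = 0.207547: E[X⁴] = 4096 · (1 + 6·0.207547 + 6·(0.207547)² + (0.207547)³) = 4096 · 2.512678.

So E[X^4] = 10291.930117.


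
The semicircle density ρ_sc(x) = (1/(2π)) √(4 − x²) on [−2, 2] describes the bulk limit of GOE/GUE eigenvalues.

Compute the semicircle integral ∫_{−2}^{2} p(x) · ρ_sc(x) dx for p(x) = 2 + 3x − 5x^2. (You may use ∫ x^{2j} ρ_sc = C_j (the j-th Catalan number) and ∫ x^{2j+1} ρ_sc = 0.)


Write p(x) = Σ a_i x^i, split into monomials and integrate each against ρ_sc separately.
Using ∫ x^{2j} ρ_sc = C_j = (1/(j+1)) C(2j, j) (Catalan numbers) and ∫ x^{2j+1} ρ_sc = 0 (odd monomials vanish by symmetry):
  i = 0 (even): a_0 · C_{0} = 2 · 1 = 2
  i = 1 (odd): ∫ x^1 ρ_sc = 0 (vanishes)
  i = 2 (even): a_2 · C_{1} = -5 · 1 = -5

Summing the contributions: ∫_{−2}^{2} p(x) ρ_sc(x) dx = 2 + (-5) = -3.


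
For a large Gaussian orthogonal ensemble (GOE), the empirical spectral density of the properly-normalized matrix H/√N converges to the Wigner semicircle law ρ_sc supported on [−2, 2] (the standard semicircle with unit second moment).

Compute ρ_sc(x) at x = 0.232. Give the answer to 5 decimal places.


ρ_sc(x) = (1/(2π)) √(4 − x²). With x = 0.232:
  4 − x² = 4 − (0.232)² = 4 − 0.053824 = 3.946176.
  √(4 − x²) = 1.986498.
  1/(2π) = 0.159155.
  ρ_sc(0.232) = 0.159155 · 1.986498 = 0.316161.

Rounded to 5 decimal places: ρ_sc(0.232) ≈ 0.31616.


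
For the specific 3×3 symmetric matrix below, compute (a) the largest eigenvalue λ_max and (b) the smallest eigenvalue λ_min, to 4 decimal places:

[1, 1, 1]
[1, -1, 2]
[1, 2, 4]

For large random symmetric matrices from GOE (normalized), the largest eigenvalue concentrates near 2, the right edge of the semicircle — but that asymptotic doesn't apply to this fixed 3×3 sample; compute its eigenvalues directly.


Since M is real symmetric, all three eigenvalues are real; they are the roots of det(λI − M) = λ³ − (tr M) λ² + s λ − det M, where s is the sum of the principal 2×2 minors.
tr M = 1 + (-1) + 4 = 4.
s = (1·(-1) − 1²) + (1·4 − 1²) + ((-1)·4 − 2²) = -2 + 3 + (-8) = -7.
det M (expand along row 1) = 1·(-8) − 1·2 + 1·3 = -7.
Characteristic polynomial: λ³ − 4λ² − 7λ + 7 = 0.
Substitute λ = y + (tr M)/3 = y + 1.333333 to remove the quadratic term: y³ + p·y + q = 0 with p = s − (tr M)²/3 = -12.333333 and q = −2(tr M)³/27 + (tr M)·s/3 − det M = -7.074074.
Three real roots ⇒ use the trigonometric (Viète) form: r = 2√(−p/3) = 4.055175, φ = arccos(3q/(p·r)) = arccos(0.424327) = 1.132578 rad.
y_k = r·cos(φ/3 − 2πk/3) for k = 0, 1, 2 gives y = 3.769608, -0.590247, -3.179361.
λ_k = y_k + 1.333333 gives λ = 5.1029, 0.7431, -1.8460 (check: the sum is 4.0000 = tr M).

Hence λ_max = 5.1029 and λ_min = -1.8460.


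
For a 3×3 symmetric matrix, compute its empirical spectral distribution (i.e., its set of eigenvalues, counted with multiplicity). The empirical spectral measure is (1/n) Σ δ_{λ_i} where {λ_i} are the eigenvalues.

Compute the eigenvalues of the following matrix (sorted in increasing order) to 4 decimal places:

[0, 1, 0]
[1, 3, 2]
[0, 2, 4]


Since M is real symmetric, all three eigenvalues are real; they are the roots of det(λI − M) = λ³ − (tr M) λ² + s λ − det M, where s is the sum of the principal 2×2 minors.
tr M = 0 + 3 + 4 = 7.
s = (0·3 − 1²) + (0·4 − 0²) + (3·4 − 2²) = -1 + 0 + 8 = 7.
det M (expand along row 1) = 0·8 − 1·4 + 0·2 = -4.
Characteristic polynomial: λ³ − 7λ² + 7λ + 4 = 0.
Substitute λ = y + (tr M)/3 = y + 2.333333 to remove the quadratic term: y³ + p·y + q = 0 with p = s − (tr M)²/3 = -9.333333 and q = −2(tr M)³/27 + (tr M)·s/3 − det M = -5.074074.
Three real roots ⇒ use the trigonometric (Viète) form: r = 2√(−p/3) = 3.527668, φ = arccos(3q/(p·r)) = arccos(0.462332) = 1.090173 rad.
y_k = r·cos(φ/3 − 2πk/3) for k = 0, 1, 2 gives y = 3.297300, -0.562745, -2.734556.
λ_k = y_k + 2.333333 gives λ = 5.6306, 1.7706, -0.4012 (check: the sum is 7.0000 = tr M).

Eigenvalues sorted in increasing order: [-0.4012, 1.7706, 5.6306].


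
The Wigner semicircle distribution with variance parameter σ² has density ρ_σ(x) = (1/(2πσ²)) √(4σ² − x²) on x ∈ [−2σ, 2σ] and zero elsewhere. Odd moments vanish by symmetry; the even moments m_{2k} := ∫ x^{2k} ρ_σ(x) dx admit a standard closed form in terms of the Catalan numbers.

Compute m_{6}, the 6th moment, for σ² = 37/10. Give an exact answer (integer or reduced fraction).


By the scaled semicircle moment identity, m_{2k} = σ^{2k} · C_k with k = 3.
C_3 = (1/(k+1)) · C(2k, k) = (1/4) · C(6, 3) = (1/4) · 20 = 5.
σ^{2k} = (σ²)^k = (37/10)^3 = 50653/1000.

Therefore m_{6} = σ^{6} · C_3 = (50653/1000) · 5 = 50653/200.


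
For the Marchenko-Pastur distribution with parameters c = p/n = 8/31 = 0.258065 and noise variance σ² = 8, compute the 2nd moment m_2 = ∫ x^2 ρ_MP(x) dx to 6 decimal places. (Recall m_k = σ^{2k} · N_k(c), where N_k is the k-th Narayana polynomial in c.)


E[X²] = σ⁴ (1 + c) (second MP moment). With σ² = 8 (so σ⁴ = 64) and c = 8/31 = 0.258065: E[X²] = 64 · (1 + 0.258065) = 64 · 1.258065.

So E[X^2] = 80.516129.


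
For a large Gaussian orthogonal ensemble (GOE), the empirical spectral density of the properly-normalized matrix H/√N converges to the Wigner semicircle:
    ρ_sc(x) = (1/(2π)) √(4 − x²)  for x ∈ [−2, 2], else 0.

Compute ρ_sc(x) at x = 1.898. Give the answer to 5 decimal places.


ρ_sc(x) = (1/(2π)) √(4 − x²). With x = 1.898:
  4 − x² = 4 − (1.898)² = 4 − 3.602404 = 0.397596.
  √(4 − x²) = 0.630552.
  1/(2π) = 0.159155.
  ρ_sc(1.898) = 0.159155 · 0.630552 = 0.100355.

Rounded to 5 decimal places: ρ_sc(1.898) ≈ 0.10036.


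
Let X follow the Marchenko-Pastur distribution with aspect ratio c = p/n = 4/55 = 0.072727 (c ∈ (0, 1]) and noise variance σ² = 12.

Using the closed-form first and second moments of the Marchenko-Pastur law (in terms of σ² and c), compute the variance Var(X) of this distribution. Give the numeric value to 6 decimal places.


Recall the MP moments m_1 = E[X] = σ² and m_2 = E[X²] = σ⁴ (1 + c).
m_1 = E[X] = σ² = 12, so m_1² = 144.
m_2 = E[X²] = σ⁴ (1 + c) = 144 · (1 + 0.072727) = 144 · 1.072727 = 154.472727.
(Note m_2 − m_1² simplifies to c · σ⁴ = 0.072727 · 144.)

Var(X) = m_2 − m_1² = 154.472727 − 144 = 10.472727.


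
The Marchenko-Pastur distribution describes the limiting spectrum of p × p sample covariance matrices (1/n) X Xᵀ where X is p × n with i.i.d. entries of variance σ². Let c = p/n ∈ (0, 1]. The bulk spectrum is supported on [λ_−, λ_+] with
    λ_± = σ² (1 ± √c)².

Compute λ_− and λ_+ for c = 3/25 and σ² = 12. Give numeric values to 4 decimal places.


c = 3/25 = 0.120000; √c = 0.346410.
λ_− = σ² (1 − √c)² = 12 · (1 − 0.346410)² = 12 · (0.653590)² = 5.126156.
λ_+ = σ² (1 + √c)² = 12 · (1 + 0.346410)² = 12 · (1.346410)² = 21.753844.

Rounded to 4 decimal places: λ_− ≈ 5.1262, λ_+ ≈ 21.7538.


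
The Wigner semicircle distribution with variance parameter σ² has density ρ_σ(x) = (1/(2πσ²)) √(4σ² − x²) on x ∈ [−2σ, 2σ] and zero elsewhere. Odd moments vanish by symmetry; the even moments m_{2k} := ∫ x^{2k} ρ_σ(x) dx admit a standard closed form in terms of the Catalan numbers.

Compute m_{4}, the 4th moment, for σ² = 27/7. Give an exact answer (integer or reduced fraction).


By the scaled semicircle moment identity, m_{2k} = σ^{2k} · C_k with k = 2.
C_2 = (1/(k+1)) · C(2k, k) = (1/3) · C(4, 2) = (1/3) · 6 = 2.
σ^{2k} = (σ²)^k = (27/7)^2 = 729/49.

Therefore m_{4} = σ^{4} · C_2 = (729/49) · 2 = 1458/49.


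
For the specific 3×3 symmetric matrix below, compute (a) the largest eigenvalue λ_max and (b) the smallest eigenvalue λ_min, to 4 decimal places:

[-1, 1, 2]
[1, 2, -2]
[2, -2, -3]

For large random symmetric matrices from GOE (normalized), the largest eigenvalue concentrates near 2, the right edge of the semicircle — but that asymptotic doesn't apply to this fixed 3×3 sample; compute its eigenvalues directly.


Since M is real symmetric, all three eigenvalues are real; they are the roots of det(λI − M) = λ³ − (tr M) λ² + s λ − det M, where s is the sum of the principal 2×2 minors.
tr M = -1 + 2 + (-3) = -2.
s = ((-1)·2 − 1²) + ((-1)·(-3) − 2²) + (2·(-3) − (-2)²) = -3 + (-1) + (-10) = -14.
det M (expand along row 1) = (-1)·(-10) − 1·1 + 2·(-6) = -3.
Characteristic polynomial: λ³ + 2λ² − 14λ + 3 = 0.
Substitute λ = y + (tr M)/3 = y − 0.666667 to remove the quadratic term: y³ + p·y + q = 0 with p = s − (tr M)²/3 = -15.333333 and q = −2(tr M)³/27 + (tr M)·s/3 − det M = 12.925926.
Three real roots ⇒ use the trigonometric (Viète) form: r = 2√(−p/3) = 4.521553, φ = arccos(3q/(p·r)) = arccos(-0.559318) = 2.164359 rad.
y_k = r·cos(φ/3 − 2πk/3) for k = 0, 1, 2 gives y = 3.394994, 0.888783, -4.283777.
λ_k = y_k − 0.666667 gives λ = 2.7283, 0.2221, -4.9504 (check: the sum is -2.0000 = tr M).

Hence λ_max = 2.7283 and λ_min = -4.9504.


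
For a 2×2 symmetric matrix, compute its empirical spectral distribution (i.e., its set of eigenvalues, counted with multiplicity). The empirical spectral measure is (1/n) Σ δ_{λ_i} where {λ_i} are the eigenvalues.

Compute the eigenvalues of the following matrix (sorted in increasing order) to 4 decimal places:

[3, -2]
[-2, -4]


Since M is real symmetric, both eigenvalues are real; they are the roots of det(λI − M) = λ² − (tr M) λ + det M.
tr M = 3 + (-4) = -1.
det M = 3·(-4) − (-2)² = -12 − 4 = -16.
Characteristic polynomial: λ² + λ − 16 = 0.
Discriminant Δ = (tr M)² − 4·det M = 1 − (-64) = 65; √Δ = 8.062258.
λ = (tr M ± √Δ)/2 = (-1 ± 8.062258)/2, giving (tr M − √Δ)/2 = -4.5311 and (tr M + √Δ)/2 = 3.5311.

Eigenvalues sorted in increasing order: [-4.5311, 3.5311].


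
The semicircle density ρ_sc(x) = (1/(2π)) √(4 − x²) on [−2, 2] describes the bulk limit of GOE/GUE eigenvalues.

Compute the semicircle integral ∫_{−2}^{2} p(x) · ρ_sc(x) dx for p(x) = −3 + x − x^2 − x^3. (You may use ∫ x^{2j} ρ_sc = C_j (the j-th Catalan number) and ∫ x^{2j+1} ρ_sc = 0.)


Write p(x) = Σ a_i x^i, split into monomials and integrate each against ρ_sc separately.
Using ∫ x^{2j} ρ_sc = C_j = (1/(j+1)) C(2j, j) (Catalan numbers) and ∫ x^{2j+1} ρ_sc = 0 (odd monomials vanish by symmetry):
  i = 0 (even): a_0 · C_{0} = -3 · 1 = -3
  i = 1 (odd): ∫ x^1 ρ_sc = 0 (vanishes)
  i = 2 (even): a_2 · C_{1} = -1 · 1 = -1
  i = 3 (odd): ∫ x^3 ρ_sc = 0 (vanishes)

Summing the contributions: ∫_{−2}^{2} p(x) ρ_sc(x) dx = (-3) + (-1) = -4.


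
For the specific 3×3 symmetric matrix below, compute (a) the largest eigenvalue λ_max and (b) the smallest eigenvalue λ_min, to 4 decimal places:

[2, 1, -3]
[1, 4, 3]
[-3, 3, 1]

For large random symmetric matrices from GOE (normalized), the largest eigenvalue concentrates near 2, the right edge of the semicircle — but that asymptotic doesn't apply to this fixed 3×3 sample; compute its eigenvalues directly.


Since M is real symmetric, all three eigenvalues are real; they are the roots of det(λI − M) = λ³ − (tr M) λ² + s λ − det M, where s is the sum of the principal 2×2 minors.
tr M = 2 + 4 + 1 = 7.
s = (2·4 − 1²) + (2·1 − (-3)²) + (4·1 − 3²) = 7 + (-7) + (-5) = -5.
det M (expand along row 1) = 2·(-5) − 1·10 + (-3)·15 = -65.
Characteristic polynomial: λ³ − 7λ² − 5λ + 65 = 0.
Substitute λ = y + (tr M)/3 = y + 2.333333 to remove the quadratic term: y³ + p·y + q = 0 with p = s − (tr M)²/3 = -21.333333 and q = −2(tr M)³/27 + (tr M)·s/3 − det M = 27.925926.
Three real roots ⇒ use the trigonometric (Viète) form: r = 2√(−p/3) = 5.333333, φ = arccos(3q/(p·r)) = arccos(-0.736328) = 2.398424 rad.
y_k = r·cos(φ/3 − 2πk/3) for k = 0, 1, 2 gives y = 3.717779, 1.452745, -5.170524.
λ_k = y_k + 2.333333 gives λ = 6.0511, 3.7861, -2.8372 (check: the sum is 7.0000 = tr M).

Hence λ_max = 6.0511 and λ_min = -2.8372.


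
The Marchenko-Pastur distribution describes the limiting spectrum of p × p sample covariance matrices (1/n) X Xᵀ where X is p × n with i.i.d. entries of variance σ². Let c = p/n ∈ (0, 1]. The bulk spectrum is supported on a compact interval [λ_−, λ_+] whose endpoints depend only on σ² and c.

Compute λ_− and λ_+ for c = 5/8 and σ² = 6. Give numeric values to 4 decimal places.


c = 5/8 = 0.625000; √c = 0.790569.
λ_− = σ² (1 − √c)² = 6 · (1 − 0.790569)² = 6 · (0.209431)² = 0.263167.
λ_+ = σ² (1 + √c)² = 6 · (1 + 0.790569)² = 6 · (1.790569)² = 19.236833.

Rounded to 4 decimal places: λ_− ≈ 0.2632, λ_+ ≈ 19.2368.


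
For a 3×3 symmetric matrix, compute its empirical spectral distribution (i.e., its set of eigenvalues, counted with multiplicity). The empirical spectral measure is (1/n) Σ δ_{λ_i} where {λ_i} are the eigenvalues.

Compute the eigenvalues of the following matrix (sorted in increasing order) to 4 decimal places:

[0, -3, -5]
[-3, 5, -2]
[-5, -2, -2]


Since M is real symmetric, all three eigenvalues are real; they are the roots of det(λI − M) = λ³ − (tr M) λ² + s λ − det M, where s is the sum of the principal 2×2 minors.
tr M = 0 + 5 + (-2) = 3.
s = (0·5 − (-3)²) + (0·(-2) − (-5)²) + (5·(-2) − (-2)²) = -9 + (-25) + (-14) = -48.
det M (expand along row 1) = 0·(-14) − (-3)·(-4) + (-5)·31 = -167.
Characteristic polynomial: λ³ − 3λ² − 48λ + 167 = 0.
Substitute λ = y + (tr M)/3 = y + 1.000000 to remove the quadratic term: y³ + p·y + q = 0 with p = s − (tr M)²/3 = -51.000000 and q = −2(tr M)³/27 + (tr M)·s/3 − det M = 117.000000.
Three real roots ⇒ use the trigonometric (Viète) form: r = 2√(−p/3) = 8.246211, φ = arccos(3q/(p·r)) = arccos(-0.834608) = 2.558217 rad.
y_k = r·cos(φ/3 − 2πk/3) for k = 0, 1, 2 gives y = 5.425372, 2.665419, -8.090790.
λ_k = y_k + 1.000000 gives λ = 6.4254, 3.6654, -7.0908 (check: the sum is 3.0000 = tr M).

Eigenvalues sorted in increasing order: [-7.0908, 3.6654, 6.4254].


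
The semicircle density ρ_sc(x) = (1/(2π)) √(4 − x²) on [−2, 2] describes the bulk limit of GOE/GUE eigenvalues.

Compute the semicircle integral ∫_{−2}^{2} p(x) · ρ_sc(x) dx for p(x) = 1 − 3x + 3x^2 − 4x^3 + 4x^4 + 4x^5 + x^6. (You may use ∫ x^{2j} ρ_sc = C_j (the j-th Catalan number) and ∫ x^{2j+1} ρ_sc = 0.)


Write p(x) = Σ a_i x^i, split into monomials and integrate each against ρ_sc separately.
Using ∫ x^{2j} ρ_sc = C_j = (1/(j+1)) C(2j, j) (Catalan numbers) and ∫ x^{2j+1} ρ_sc = 0 (odd monomials vanish by symmetry):
  i = 0 (even): a_0 · C_{0} = 1 · 1 = 1
  i = 1 (odd): ∫ x^1 ρ_sc = 0 (vanishes)
  i = 2 (even): a_2 · C_{1} = 3 · 1 = 3
  i = 3 (odd): ∫ x^3 ρ_sc = 0 (vanishes)
  i = 4 (even): a_4 · C_{2} = 4 · 2 = 8
  i = 5 (odd): ∫ x^5 ρ_sc = 0 (vanishes)
  i = 6 (even): a_6 · C_{3} = 1 · 5 = 5

Summing the contributions: ∫_{−2}^{2} p(x) ρ_sc(x) dx = 1 + 3 + 8 + 5 = 17.


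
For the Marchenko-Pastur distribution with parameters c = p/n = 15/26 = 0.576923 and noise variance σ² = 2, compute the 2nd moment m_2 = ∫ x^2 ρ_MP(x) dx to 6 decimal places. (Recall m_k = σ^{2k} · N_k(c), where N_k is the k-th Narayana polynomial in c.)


E[X²] = σ⁴ (1 + c) (second MP moment). With σ² = 2 (so σ⁴ = 4) and c = 15/26 = 0.576923: E[X²] = 4 · (1 + 0.576923) = 4 · 1.576923.

So E[X^2] = 6.307692.


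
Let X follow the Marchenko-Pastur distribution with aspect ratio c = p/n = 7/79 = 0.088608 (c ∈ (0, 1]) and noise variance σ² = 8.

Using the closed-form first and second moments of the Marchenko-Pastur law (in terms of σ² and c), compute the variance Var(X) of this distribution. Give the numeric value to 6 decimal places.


Recall the MP moments m_1 = E[X] = σ² and m_2 = E[X²] = σ⁴ (1 + c).
m_1 = E[X] = σ² = 8, so m_1² = 64.
m_2 = E[X²] = σ⁴ (1 + c) = 64 · (1 + 0.088608) = 64 · 1.088608 = 69.670886.
(Note m_2 − m_1² simplifies to c · σ⁴ = 0.088608 · 64.)

Var(X) = m_2 − m_1² = 69.670886 − 64 = 5.670886.


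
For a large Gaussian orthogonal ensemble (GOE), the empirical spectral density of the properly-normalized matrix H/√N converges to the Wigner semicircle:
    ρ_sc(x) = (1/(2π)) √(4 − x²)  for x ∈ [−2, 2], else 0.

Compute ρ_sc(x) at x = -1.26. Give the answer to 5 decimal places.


ρ_sc(x) = (1/(2π)) √(4 − x²). With x = -1.26:
  4 − x² = 4 − (-1.26)² = 4 − 1.587600 = 2.412400.
  √(4 − x²) = 1.553190.
  1/(2π) = 0.159155.
  ρ_sc(-1.26) = 0.159155 · 1.553190 = 0.247198.

Rounded to 5 decimal places: ρ_sc(-1.26) ≈ 0.24720.


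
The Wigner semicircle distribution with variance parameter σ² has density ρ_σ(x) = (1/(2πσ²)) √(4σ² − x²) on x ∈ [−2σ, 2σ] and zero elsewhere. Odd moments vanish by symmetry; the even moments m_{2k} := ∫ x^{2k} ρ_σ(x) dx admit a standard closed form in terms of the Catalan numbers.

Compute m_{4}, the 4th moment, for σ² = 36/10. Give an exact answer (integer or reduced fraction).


By the scaled semicircle moment identity, m_{2k} = σ^{2k} · C_k with k = 2.
C_2 = (1/(k+1)) · C(2k, k) = (1/3) · C(4, 2) = (1/3) · 6 = 2.
σ^{2k} = (σ²)^k = (36/10)^2 = 324/25.

Therefore m_{4} = σ^{4} · C_2 = (324/25) · 2 = 648/25.


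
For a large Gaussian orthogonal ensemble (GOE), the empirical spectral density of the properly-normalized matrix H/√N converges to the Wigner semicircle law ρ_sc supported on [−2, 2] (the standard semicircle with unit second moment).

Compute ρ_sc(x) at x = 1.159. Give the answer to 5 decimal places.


ρ_sc(x) = (1/(2π)) √(4 − x²). With x = 1.159:
  4 − x² = 4 − (1.159)² = 4 − 1.343281 = 2.656719.
  √(4 − x²) = 1.629944.
  1/(2π) = 0.159155.
  ρ_sc(1.159) = 0.159155 · 1.629944 = 0.259414.

Rounded to 5 decimal places: ρ_sc(1.159) ≈ 0.25941.


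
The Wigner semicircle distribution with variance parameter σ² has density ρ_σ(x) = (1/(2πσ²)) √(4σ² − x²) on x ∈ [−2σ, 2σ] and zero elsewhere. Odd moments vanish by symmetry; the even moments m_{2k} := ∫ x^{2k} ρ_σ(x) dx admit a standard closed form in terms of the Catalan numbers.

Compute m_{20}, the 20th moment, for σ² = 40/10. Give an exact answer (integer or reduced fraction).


By the scaled semicircle moment identity, m_{2k} = σ^{2k} · C_k with k = 10.
C_10 = (1/(k+1)) · C(2k, k) = (1/11) · C(20, 10) = (1/11) · 184756 = 16796.
σ^{2k} = (σ²)^k = (40/10)^10 = 1048576.

Therefore m_{20} = σ^{20} · C_10 = 1048576 · 16796 = 17611882496.


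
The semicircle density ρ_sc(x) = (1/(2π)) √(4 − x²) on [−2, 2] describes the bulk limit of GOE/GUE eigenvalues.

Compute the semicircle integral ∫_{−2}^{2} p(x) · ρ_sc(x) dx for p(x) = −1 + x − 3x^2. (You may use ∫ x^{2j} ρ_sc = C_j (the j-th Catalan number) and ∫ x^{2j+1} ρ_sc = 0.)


Write p(x) = Σ a_i x^i, split into monomials and integrate each against ρ_sc separately.
Using ∫ x^{2j} ρ_sc = C_j = (1/(j+1)) C(2j, j) (Catalan numbers) and ∫ x^{2j+1} ρ_sc = 0 (odd monomials vanish by symmetry):
  i = 0 (even): a_0 · C_{0} = -1 · 1 = -1
  i = 1 (odd): ∫ x^1 ρ_sc = 0 (vanishes)
  i = 2 (even): a_2 · C_{1} = -3 · 1 = -3

Summing the contributions: ∫_{−2}^{2} p(x) ρ_sc(x) dx = (-1) + (-3) = -4.


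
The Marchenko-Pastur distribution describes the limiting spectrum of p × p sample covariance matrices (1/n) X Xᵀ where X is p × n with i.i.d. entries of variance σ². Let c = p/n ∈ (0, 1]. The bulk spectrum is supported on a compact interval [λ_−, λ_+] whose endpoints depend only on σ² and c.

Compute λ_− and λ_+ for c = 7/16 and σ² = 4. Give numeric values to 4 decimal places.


c = 7/16 = 0.437500; √c = 0.661438.
λ_− = σ² (1 − √c)² = 4 · (1 − 0.661438)² = 4 · (0.338562)² = 0.458497.
λ_+ = σ² (1 + √c)² = 4 · (1 + 0.661438)² = 4 · (1.661438)² = 11.041503.

Rounded to 4 decimal places: λ_− ≈ 0.4585, λ_+ ≈ 11.0415.


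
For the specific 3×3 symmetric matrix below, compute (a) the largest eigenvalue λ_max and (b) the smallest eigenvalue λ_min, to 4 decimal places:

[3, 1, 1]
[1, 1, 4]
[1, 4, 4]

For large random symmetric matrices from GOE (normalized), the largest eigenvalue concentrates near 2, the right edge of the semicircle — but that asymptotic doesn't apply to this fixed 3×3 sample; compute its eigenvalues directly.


Since M is real symmetric, all three eigenvalues are real; they are the roots of det(λI − M) = λ³ − (tr M) λ² + s λ − det M, where s is the sum of the principal 2×2 minors.
tr M = 3 + 1 + 4 = 8.
s = (3·1 − 1²) + (3·4 − 1²) + (1·4 − 4²) = 2 + 11 + (-12) = 1.
det M (expand along row 1) = 3·(-12) − 1·0 + 1·3 = -33.
Characteristic polynomial: λ³ − 8λ² + λ + 33 = 0.
Substitute λ = y + (tr M)/3 = y + 2.666667 to remove the quadratic term: y³ + p·y + q = 0 with p = s − (tr M)²/3 = -20.333333 and q = −2(tr M)³/27 + (tr M)·s/3 − det M = -2.259259.
Three real roots ⇒ use the trigonometric (Viète) form: r = 2√(−p/3) = 5.206833, φ = arccos(3q/(p·r)) = arccos(0.064018) = 1.506734 rad.
y_k = r·cos(φ/3 − 2πk/3) for k = 0, 1, 2 gives y = 4.563811, -0.111179, -4.452632.
λ_k = y_k + 2.666667 gives λ = 7.2305, 2.5555, -1.7860 (check: the sum is 8.0000 = tr M).

Hence λ_max = 7.2305 and λ_min = -1.7860.


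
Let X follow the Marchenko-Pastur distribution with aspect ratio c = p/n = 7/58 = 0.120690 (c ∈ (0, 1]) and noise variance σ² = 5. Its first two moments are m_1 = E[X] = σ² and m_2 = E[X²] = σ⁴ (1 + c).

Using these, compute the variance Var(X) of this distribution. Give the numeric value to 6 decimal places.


m_1 = E[X] = σ² = 5, so m_1² = 25.
m_2 = E[X²] = σ⁴ (1 + c) = 25 · (1 + 0.120690) = 25 · 1.120690 = 28.017241.
(Note m_2 − m_1² simplifies to c · σ⁴ = 0.120690 · 25.)

Var(X) = m_2 − m_1² = 28.017241 − 25 = 3.017241.


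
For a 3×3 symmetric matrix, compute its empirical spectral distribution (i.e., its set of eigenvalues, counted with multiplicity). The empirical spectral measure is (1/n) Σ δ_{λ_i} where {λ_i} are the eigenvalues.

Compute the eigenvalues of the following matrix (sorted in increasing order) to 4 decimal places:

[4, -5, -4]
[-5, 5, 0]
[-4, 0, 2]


Since M is real symmetric, all three eigenvalues are real; they are the roots of det(λI − M) = λ³ − (tr M) λ² + s λ − det M, where s is the sum of the principal 2×2 minors.
tr M = 4 + 5 + 2 = 11.
s = (4·5 − (-5)²) + (4·2 − (-4)²) + (5·2 − 0²) = -5 + (-8) + 10 = -3.
det M (expand along row 1) = 4·10 − (-5)·(-10) + (-4)·20 = -90.
Characteristic polynomial: λ³ − 11λ² − 3λ + 90 = 0.
Substitute λ = y + (tr M)/3 = y + 3.666667 to remove the quadratic term: y³ + p·y + q = 0 with p = s − (tr M)²/3 = -43.333333 and q = −2(tr M)³/27 + (tr M)·s/3 − det M = -19.592593.
Three real roots ⇒ use the trigonometric (Viète) form: r = 2√(−p/3) = 7.601170, φ = arccos(3q/(p·r)) = arccos(0.178448) = 1.391388 rad.
y_k = r·cos(φ/3 − 2πk/3) for k = 0, 1, 2 gives y = 6.798188, -0.454301, -6.343888.
λ_k = y_k + 3.666667 gives λ = 10.4649, 3.2124, -2.6772 (check: the sum is 11.0000 = tr M).

Eigenvalues sorted in increasing order: [-2.6772, 3.2124, 10.4649].


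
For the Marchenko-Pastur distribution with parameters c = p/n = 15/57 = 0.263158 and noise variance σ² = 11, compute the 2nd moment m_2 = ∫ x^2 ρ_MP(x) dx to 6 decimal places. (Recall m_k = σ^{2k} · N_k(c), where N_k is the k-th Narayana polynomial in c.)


E[X²] = σ⁴ (1 + c) (second MP moment). With σ² = 11 (so σ⁴ = 121) and c = 15/57 = 0.263158: E[X²] = 121 · (1 + 0.263158) = 121 · 1.263158.

So E[X^2] = 152.842105.


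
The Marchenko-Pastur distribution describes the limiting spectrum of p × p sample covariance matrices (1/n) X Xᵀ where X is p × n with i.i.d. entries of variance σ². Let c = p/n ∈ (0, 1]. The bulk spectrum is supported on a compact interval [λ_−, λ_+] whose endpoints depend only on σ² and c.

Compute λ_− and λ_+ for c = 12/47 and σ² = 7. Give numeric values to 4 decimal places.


c = 12/47 = 0.255319; √c = 0.505291.
λ_− = σ² (1 − √c)² = 7 · (1 − 0.505291)² = 7 · (0.494709)² = 1.713158.
λ_+ = σ² (1 + √c)² = 7 · (1 + 0.505291)² = 7 · (1.505291)² = 15.861310.

Rounded to 4 decimal places: λ_− ≈ 1.7132, λ_+ ≈ 15.8613.


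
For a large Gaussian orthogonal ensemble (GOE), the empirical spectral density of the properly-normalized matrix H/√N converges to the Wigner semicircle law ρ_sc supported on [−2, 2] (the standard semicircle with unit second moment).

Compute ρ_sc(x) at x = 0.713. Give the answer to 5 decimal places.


ρ_sc(x) = (1/(2π)) √(4 − x²). With x = 0.713:
  4 − x² = 4 − (0.713)² = 4 − 0.508369 = 3.491631.
  √(4 − x²) = 1.868591.
  1/(2π) = 0.159155.
  ρ_sc(0.713) = 0.159155 · 1.868591 = 0.297395.

Rounded to 5 decimal places: ρ_sc(0.713) ≈ 0.29740.


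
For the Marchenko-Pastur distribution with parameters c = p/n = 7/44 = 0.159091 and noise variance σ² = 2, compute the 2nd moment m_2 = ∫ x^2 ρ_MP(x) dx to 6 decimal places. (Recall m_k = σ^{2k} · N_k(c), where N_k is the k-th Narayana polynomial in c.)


E[X²] = σ⁴ (1 + c) (second MP moment). With σ² = 2 (so σ⁴ = 4) and c = 7/44 = 0.159091: E[X²] = 4 · (1 + 0.159091) = 4 · 1.159091.

So E[X^2] = 4.636364.


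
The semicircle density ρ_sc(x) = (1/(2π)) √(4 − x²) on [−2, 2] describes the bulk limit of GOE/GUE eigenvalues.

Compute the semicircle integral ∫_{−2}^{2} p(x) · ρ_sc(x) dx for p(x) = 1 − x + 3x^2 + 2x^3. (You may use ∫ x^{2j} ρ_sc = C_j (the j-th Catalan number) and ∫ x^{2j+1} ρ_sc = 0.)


Write p(x) = Σ a_i x^i, split into monomials and integrate each against ρ_sc separately.
Using ∫ x^{2j} ρ_sc = C_j = (1/(j+1)) C(2j, j) (Catalan numbers) and ∫ x^{2j+1} ρ_sc = 0 (odd monomials vanish by symmetry):
  i = 0 (even): a_0 · C_{0} = 1 · 1 = 1
  i = 1 (odd): ∫ x^1 ρ_sc = 0 (vanishes)
  i = 2 (even): a_2 · C_{1} = 3 · 1 = 3
  i = 3 (odd): ∫ x^3 ρ_sc = 0 (vanishes)

Summing the contributions: ∫_{−2}^{2} p(x) ρ_sc(x) dx = 1 + 3 = 4.


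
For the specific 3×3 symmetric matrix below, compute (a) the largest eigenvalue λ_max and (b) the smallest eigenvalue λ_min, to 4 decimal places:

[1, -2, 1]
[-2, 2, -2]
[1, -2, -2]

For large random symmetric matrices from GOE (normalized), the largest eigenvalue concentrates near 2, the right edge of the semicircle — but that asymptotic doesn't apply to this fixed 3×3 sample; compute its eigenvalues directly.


Since M is real symmetric, all three eigenvalues are real; they are the roots of det(λI − M) = λ³ − (tr M) λ² + s λ − det M, where s is the sum of the principal 2×2 minors.
tr M = 1 + 2 + (-2) = 1.
s = (1·2 − (-2)²) + (1·(-2) − 1²) + (2·(-2) − (-2)²) = -2 + (-3) + (-8) = -13.
det M (expand along row 1) = 1·(-8) − (-2)·6 + 1·2 = 6.
Characteristic polynomial: λ³ − λ² − 13λ − 6 = 0.
Substitute λ = y + (tr M)/3 = y + 0.333333 to remove the quadratic term: y³ + p·y + q = 0 with p = s − (tr M)²/3 = -13.333333 and q = −2(tr M)³/27 + (tr M)·s/3 − det M = -10.407407.
Three real roots ⇒ use the trigonometric (Viète) form: r = 2√(−p/3) = 4.216370, φ = arccos(3q/(p·r)) = arccos(0.555375) = 0.981982 rad.
y_k = r·cos(φ/3 − 2πk/3) for k = 0, 1, 2 gives y = 3.992502, -0.822249, -3.170253.
λ_k = y_k + 0.333333 gives λ = 4.3258, -0.4889, -2.8369 (check: the sum is 1.0000 = tr M).

Hence λ_max = 4.3258 and λ_min = -2.8369.


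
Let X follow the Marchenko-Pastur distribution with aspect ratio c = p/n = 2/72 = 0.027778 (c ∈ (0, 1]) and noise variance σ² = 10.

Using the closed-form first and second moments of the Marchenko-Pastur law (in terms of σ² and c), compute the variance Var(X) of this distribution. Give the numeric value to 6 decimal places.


Recall the MP moments m_1 = E[X] = σ² and m_2 = E[X²] = σ⁴ (1 + c).
m_1 = E[X] = σ² = 10, so m_1² = 100.
m_2 = E[X²] = σ⁴ (1 + c) = 100 · (1 + 0.027778) = 100 · 1.027778 = 102.777778.
(Note m_2 − m_1² simplifies to c · σ⁴ = 0.027778 · 100.)

Var(X) = m_2 − m_1² = 102.777778 − 100 = 2.777778.


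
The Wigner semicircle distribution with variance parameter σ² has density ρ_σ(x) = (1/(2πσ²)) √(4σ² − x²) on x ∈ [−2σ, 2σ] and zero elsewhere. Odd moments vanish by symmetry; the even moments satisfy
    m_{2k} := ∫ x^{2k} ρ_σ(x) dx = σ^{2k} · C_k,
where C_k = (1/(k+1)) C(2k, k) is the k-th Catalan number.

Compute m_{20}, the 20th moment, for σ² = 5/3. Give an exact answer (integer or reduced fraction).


By the scaled semicircle moment identity, m_{2k} = σ^{2k} · C_k with k = 10.
C_10 = (1/(k+1)) · C(2k, k) = (1/11) · C(20, 10) = (1/11) · 184756 = 16796.
σ^{2k} = (σ²)^k = (5/3)^10 = 9765625/59049.

Therefore m_{20} = σ^{20} · C_10 = (9765625/59049) · 16796 = 164023437500/59049.


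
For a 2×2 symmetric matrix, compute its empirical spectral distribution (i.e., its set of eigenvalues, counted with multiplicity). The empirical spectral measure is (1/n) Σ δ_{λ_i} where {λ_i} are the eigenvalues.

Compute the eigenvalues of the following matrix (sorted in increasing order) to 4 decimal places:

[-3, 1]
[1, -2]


Since M is real symmetric, both eigenvalues are real; they are the roots of det(λI − M) = λ² − (tr M) λ + det M.
tr M = -3 + (-2) = -5.
det M = (-3)·(-2) − 1² = 6 − 1 = 5.
Characteristic polynomial: λ² + 5λ + 5 = 0.
Discriminant Δ = (tr M)² − 4·det M = 25 − 20 = 5; √Δ = 2.236068.
λ = (tr M ± √Δ)/2 = (-5 ± 2.236068)/2, giving (tr M − √Δ)/2 = -3.6180 and (tr M + √Δ)/2 = -1.3820.

Eigenvalues sorted in increasing order: [-3.6180, -1.3820].


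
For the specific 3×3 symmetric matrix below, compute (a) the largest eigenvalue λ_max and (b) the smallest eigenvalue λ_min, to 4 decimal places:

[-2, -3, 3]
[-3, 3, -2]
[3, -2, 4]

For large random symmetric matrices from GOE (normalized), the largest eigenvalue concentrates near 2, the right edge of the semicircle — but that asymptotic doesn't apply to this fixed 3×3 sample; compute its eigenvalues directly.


Since M is real symmetric, all three eigenvalues are real; they are the roots of det(λI − M) = λ³ − (tr M) λ² + s λ − det M, where s is the sum of the principal 2×2 minors.
tr M = -2 + 3 + 4 = 5.
s = ((-2)·3 − (-3)²) + ((-2)·4 − 3²) + (3·4 − (-2)²) = -15 + (-17) + 8 = -24.
det M (expand along row 1) = (-2)·8 − (-3)·(-6) + 3·(-3) = -43.
Characteristic polynomial: λ³ − 5λ² − 24λ + 43 = 0.
Substitute λ = y + (tr M)/3 = y + 1.666667 to remove the quadratic term: y³ + p·y + q = 0 with p = s − (tr M)²/3 = -32.333333 and q = −2(tr M)³/27 + (tr M)·s/3 − det M = -6.259259.
Three real roots ⇒ use the trigonometric (Viète) form: r = 2√(−p/3) = 6.565905, φ = arccos(3q/(p·r)) = arccos(0.088450) = 1.482230 rad.
y_k = r·cos(φ/3 − 2πk/3) for k = 0, 1, 2 gives y = 5.780668, -0.193810, -5.586858.
λ_k = y_k + 1.666667 gives λ = 7.4473, 1.4729, -3.9202 (check: the sum is 5.0000 = tr M).

Hence λ_max = 7.4473 and λ_min = -3.9202.


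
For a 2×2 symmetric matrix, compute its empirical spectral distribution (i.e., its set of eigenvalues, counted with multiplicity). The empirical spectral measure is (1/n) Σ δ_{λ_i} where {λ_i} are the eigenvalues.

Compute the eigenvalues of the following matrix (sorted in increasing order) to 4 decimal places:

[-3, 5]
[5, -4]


Since M is real symmetric, both eigenvalues are real; they are the roots of det(λI − M) = λ² − (tr M) λ + det M.
tr M = -3 + (-4) = -7.
det M = (-3)·(-4) − 5² = 12 − 25 = -13.
Characteristic polynomial: λ² + 7λ − 13 = 0.
Discriminant Δ = (tr M)² − 4·det M = 49 − (-52) = 101; √Δ = 10.049876.
λ = (tr M ± √Δ)/2 = (-7 ± 10.049876)/2, giving (tr M − √Δ)/2 = -8.5249 and (tr M + √Δ)/2 = 1.5249.

Eigenvalues sorted in increasing order: [-8.5249, 1.5249].


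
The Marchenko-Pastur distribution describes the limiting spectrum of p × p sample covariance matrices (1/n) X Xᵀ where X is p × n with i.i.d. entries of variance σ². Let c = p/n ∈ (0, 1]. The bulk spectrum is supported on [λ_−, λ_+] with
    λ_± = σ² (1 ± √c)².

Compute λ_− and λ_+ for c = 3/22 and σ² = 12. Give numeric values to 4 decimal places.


c = 3/22 = 0.136364; √c = 0.369274.
λ_− = σ² (1 − √c)² = 12 · (1 − 0.369274)² = 12 · (0.630726)² = 4.773776.
λ_+ = σ² (1 + √c)² = 12 · (1 + 0.369274)² = 12 · (1.369274)² = 22.498951.

Rounded to 4 decimal places: λ_− ≈ 4.7738, λ_+ ≈ 22.4990.


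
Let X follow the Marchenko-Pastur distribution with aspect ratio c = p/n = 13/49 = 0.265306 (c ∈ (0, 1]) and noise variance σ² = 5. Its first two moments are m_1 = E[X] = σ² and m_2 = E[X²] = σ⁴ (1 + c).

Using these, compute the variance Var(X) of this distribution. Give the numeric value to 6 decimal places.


m_1 = E[X] = σ² = 5, so m_1² = 25.
m_2 = E[X²] = σ⁴ (1 + c) = 25 · (1 + 0.265306) = 25 · 1.265306 = 31.632653.
(Note m_2 − m_1² simplifies to c · σ⁴ = 0.265306 · 25.)

Var(X) = m_2 − m_1² = 31.632653 − 25 = 6.632653.


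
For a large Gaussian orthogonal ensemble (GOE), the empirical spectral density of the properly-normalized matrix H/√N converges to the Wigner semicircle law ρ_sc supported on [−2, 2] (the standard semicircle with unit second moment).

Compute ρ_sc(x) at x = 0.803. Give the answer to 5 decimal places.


ρ_sc(x) = (1/(2π)) √(4 − x²). With x = 0.803:
  4 − x² = 4 − (0.803)² = 4 − 0.644809 = 3.355191.
  √(4 − x²) = 1.831718.
  1/(2π) = 0.159155.
  ρ_sc(0.803) = 0.159155 · 1.831718 = 0.291527.

Rounded to 5 decimal places: ρ_sc(0.803) ≈ 0.29153.


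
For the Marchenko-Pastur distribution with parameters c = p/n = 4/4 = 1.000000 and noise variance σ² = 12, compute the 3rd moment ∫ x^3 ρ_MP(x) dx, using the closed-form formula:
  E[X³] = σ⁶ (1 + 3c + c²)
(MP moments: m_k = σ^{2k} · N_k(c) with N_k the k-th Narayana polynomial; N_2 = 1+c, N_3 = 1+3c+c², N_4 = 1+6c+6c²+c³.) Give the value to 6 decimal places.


E[X³] = σ⁶ (1 + 3c + c²) (third MP moment). With σ² = 12 (so σ⁶ = 1728) and c = 4/4 = 1.000000: E[X³] = 1728 · (1 + 3·1.000000 + (1.000000)²) = 1728 · 5.000000.

So E[X^3] = 8640.000000.


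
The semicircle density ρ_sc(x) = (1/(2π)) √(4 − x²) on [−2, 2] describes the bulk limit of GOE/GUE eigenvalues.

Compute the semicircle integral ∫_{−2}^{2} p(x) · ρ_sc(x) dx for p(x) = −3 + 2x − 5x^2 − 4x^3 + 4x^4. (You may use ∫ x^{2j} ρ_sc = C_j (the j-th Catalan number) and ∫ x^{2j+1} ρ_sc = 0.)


Write p(x) = Σ a_i x^i, split into monomials and integrate each against ρ_sc separately.
Using ∫ x^{2j} ρ_sc = C_j = (1/(j+1)) C(2j, j) (Catalan numbers) and ∫ x^{2j+1} ρ_sc = 0 (odd monomials vanish by symmetry):
  i = 0 (even): a_0 · C_{0} = -3 · 1 = -3
  i = 1 (odd): ∫ x^1 ρ_sc = 0 (vanishes)
  i = 2 (even): a_2 · C_{1} = -5 · 1 = -5
  i = 3 (odd): ∫ x^3 ρ_sc = 0 (vanishes)
  i = 4 (even): a_4 · C_{2} = 4 · 2 = 8

Summing the contributions: ∫_{−2}^{2} p(x) ρ_sc(x) dx = (-3) + (-5) + 8 = 0.


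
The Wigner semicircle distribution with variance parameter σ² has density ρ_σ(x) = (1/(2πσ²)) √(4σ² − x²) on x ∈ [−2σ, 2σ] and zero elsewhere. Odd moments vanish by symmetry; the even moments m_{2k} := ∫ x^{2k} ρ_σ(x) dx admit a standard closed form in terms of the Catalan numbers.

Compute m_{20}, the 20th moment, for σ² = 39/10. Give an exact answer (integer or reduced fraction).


By the scaled semicircle moment identity, m_{2k} = σ^{2k} · C_k with k = 10.
C_10 = (1/(k+1)) · C(2k, k) = (1/11) · C(20, 10) = (1/11) · 184756 = 16796.
σ^{2k} = (σ²)^k = (39/10)^10 = 8140406085191601/10000000000.

Therefore m_{20} = σ^{20} · C_10 = (8140406085191601/10000000000) · 16796 = 34181565151719532599/2500000000.


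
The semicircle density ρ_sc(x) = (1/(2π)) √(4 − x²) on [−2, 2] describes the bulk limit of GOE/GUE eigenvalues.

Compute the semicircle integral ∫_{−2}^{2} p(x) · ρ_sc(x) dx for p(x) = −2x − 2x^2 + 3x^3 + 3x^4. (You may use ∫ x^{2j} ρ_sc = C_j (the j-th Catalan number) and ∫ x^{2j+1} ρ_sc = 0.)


Write p(x) = Σ a_i x^i, split into monomials and integrate each against ρ_sc separately.
Using ∫ x^{2j} ρ_sc = C_j = (1/(j+1)) C(2j, j) (Catalan numbers) and ∫ x^{2j+1} ρ_sc = 0 (odd monomials vanish by symmetry):
  i = 1 (odd): ∫ x^1 ρ_sc = 0 (vanishes)
  i = 2 (even): a_2 · C_{1} = -2 · 1 = -2
  i = 3 (odd): ∫ x^3 ρ_sc = 0 (vanishes)
  i = 4 (even): a_4 · C_{2} = 3 · 2 = 6

Summing the contributions: ∫_{−2}^{2} p(x) ρ_sc(x) dx = (-2) + 6 = 4.


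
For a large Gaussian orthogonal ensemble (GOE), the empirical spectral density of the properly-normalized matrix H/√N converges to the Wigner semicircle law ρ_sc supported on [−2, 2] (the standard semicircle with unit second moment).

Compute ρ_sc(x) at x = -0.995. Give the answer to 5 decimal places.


ρ_sc(x) = (1/(2π)) √(4 − x²). With x = -0.995:
  4 − x² = 4 − (-0.995)² = 4 − 0.990025 = 3.009975.
  √(4 − x²) = 1.734928.
  1/(2π) = 0.159155.
  ρ_sc(-0.995) = 0.159155 · 1.734928 = 0.276122.

Rounded to 5 decimal places: ρ_sc(-0.995) ≈ 0.27612.


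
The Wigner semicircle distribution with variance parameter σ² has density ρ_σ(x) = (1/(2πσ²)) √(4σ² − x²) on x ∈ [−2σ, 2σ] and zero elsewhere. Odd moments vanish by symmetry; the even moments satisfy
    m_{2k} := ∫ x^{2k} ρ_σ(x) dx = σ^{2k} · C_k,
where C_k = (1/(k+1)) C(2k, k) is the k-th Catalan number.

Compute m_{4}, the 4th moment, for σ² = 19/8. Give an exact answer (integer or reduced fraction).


By the scaled semicircle moment identity, m_{2k} = σ^{2k} · C_k with k = 2.
C_2 = (1/(k+1)) · C(2k, k) = (1/3) · C(4, 2) = (1/3) · 6 = 2.
σ^{2k} = (σ²)^k = (19/8)^2 = 361/64.

Therefore m_{4} = σ^{4} · C_2 = (361/64) · 2 = 361/32.


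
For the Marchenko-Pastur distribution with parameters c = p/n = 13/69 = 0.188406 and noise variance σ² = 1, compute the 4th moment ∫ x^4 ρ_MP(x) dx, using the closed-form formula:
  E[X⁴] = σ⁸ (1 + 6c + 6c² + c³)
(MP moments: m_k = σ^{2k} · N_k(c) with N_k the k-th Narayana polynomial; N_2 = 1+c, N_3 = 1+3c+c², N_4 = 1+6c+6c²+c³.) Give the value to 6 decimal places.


E[X⁴] = σ⁸ (1 + 6c + 6c² + c³) (fourth MP moment). With σ² = 1 (so σ⁸ = 1) and c = 13/69 = 0.188406: E[X⁴] = 1 · (1 + 6·0.188406 + 6·(0.188406)² + (0.188406)³) = 1 · 2.350103.

So E[X^4] = 2.350103.


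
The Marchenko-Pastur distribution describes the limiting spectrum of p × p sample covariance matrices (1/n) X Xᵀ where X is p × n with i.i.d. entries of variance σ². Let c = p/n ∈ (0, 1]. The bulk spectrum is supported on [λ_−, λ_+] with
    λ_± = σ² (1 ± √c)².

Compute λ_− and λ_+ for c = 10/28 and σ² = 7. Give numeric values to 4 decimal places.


c = 10/28 = 0.357143; √c = 0.597614.
λ_− = σ² (1 − √c)² = 7 · (1 − 0.597614)² = 7 · (0.402386)² = 1.133400.
λ_+ = σ² (1 + √c)² = 7 · (1 + 0.597614)² = 7 · (1.597614)² = 17.866600.

Rounded to 4 decimal places: λ_− ≈ 1.1334, λ_+ ≈ 17.8666.
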